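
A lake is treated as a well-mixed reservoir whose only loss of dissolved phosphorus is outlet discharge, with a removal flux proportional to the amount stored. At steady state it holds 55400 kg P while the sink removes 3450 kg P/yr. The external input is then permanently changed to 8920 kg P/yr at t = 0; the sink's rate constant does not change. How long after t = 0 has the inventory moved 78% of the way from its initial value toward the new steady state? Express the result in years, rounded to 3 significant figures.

24.3 yr

τ = M₀/F₀ = 55400/3450 = 16.06 yr.
The remaining gap fraction is e^(−t/τ); 78% covered ⇒ e^(−t/τ) = 0.220.
t = −τ ln(0.220) = 16.06 × 1.514 = 24.31 yr.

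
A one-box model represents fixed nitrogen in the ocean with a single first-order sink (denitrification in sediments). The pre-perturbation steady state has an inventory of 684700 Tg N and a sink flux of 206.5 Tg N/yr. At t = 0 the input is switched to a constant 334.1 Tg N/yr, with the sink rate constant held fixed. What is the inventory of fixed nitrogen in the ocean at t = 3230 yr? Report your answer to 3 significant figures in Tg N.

948000 Tg N

Residence time τ = M₀/F₀ = 3316 yr. The eventual steady state is M_∞ = M₀·(F₁/F₀) = 684700 × 334.1/206.5 = 1.1078×10^6 Tg N.
The anomaly ΔM(t) = M(t) − M_∞ decays as ΔM₀·e^(−t/τ) with ΔM₀ = 684700 − 1.1078×10^6 = −423100 Tg N.
At t = 3230 yr, e^(−t/τ) = e^(−0.9741) = 0.3775, so ΔM = −159700 Tg N and M = 1.1078×10^6 − 159700 = 948070 Tg N.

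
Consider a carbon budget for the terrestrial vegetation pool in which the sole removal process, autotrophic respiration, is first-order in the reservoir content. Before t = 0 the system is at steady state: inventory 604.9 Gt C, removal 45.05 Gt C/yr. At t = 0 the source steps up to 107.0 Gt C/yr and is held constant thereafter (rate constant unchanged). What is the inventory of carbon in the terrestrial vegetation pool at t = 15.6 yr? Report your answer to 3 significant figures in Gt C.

1180 Gt C

Residence time τ = M₀/F₀ = 13.43 yr. The eventual steady state is M_∞ = M₀·(F₁/F₀) = 604.9 × 107.0/45.05 = 1436.7 Gt C.
The anomaly ΔM(t) = M(t) − M_∞ decays as ΔM₀·e^(−t/τ) with ΔM₀ = 604.9 − 1436.7 = −831.8 Gt C.
At t = 15.6 yr, e^(−t/τ) = e^(−1.162) = 0.3129, so ΔM = −260.3 Gt C and M = 1436.7 − 260.3 = 1176.4 Gt C.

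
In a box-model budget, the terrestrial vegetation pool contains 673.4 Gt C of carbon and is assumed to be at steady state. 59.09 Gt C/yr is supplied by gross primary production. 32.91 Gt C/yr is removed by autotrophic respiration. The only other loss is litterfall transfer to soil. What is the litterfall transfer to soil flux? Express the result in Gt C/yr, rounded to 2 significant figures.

At steady state ΣF_in = ΣF_out.
ΣF_in = 59.090 Gt C/yr.
Litterfall transfer to soil flux = ΣF_in − (32.91) = 59.090 − 32.91 = 26.18 Gt C/yr.

26 Gt C/yr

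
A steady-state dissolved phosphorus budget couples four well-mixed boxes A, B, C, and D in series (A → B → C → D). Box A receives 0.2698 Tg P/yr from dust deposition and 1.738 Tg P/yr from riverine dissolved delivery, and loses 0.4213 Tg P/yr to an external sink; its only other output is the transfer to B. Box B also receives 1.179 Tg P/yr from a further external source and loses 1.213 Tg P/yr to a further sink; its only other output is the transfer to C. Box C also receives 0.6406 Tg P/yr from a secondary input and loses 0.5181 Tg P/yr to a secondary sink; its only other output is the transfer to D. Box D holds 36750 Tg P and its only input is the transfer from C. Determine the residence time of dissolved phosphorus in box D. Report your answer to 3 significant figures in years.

Box A: F(A→B) = (0.2698 + 1.738) − 0.4213 = 1.5865 Tg P/yr.
Box B: F(B→C) = (1.5865 + 1.179) − 1.213 = 1.5525 Tg P/yr.
Box C: F(C→D) = (1.5525 + 0.6406) − 0.5181 = 1.6750 Tg P/yr.
Box D throughput = its input = 1.6750 Tg P/yr; τ = 36750 / 1.6750 = 21940 yr.

21900 yr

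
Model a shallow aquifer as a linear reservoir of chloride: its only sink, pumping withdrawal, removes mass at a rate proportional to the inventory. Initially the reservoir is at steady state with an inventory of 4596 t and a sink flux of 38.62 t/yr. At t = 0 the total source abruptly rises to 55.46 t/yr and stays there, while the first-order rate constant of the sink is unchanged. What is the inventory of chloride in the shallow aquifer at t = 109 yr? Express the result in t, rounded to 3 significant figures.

τ = M₀/F₀ = 4596/38.62 = 119.0 yr; rate constant k = 1/τ.
New steady state M_∞ = F₁/k = F₁·τ = 55.46 × 119.0 = 6600.1 t.
M(t) = M_∞ + (M₀ − M_∞)·e^(−t/τ); t/τ = 109/119.0 = 0.9159, so e^(−t/τ) = 0.4001.
M(t) = 6600.1 − 2004 × 0.4001 = 5798.1 t.

5800 t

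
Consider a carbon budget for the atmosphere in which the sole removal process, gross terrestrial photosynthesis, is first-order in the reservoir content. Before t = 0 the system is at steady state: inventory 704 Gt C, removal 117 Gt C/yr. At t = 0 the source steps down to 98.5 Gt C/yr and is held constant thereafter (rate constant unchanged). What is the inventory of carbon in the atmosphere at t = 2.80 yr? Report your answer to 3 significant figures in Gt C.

τ = M₀/F₀ = 704/117 = 6.017 yr; rate constant k = 1/τ.
New steady state M_∞ = F₁/k = F₁·τ = 98.5 × 6.017 = 592.68 Gt C.
M(t) = M_∞ + (M₀ − M_∞)·e^(−t/τ); t/τ = 2.80/6.017 = 0.4653, so e^(−t/τ) = 0.6279.
M(t) = 592.68 + 111.3 × 0.6279 = 662.58 Gt C.

663 Gt C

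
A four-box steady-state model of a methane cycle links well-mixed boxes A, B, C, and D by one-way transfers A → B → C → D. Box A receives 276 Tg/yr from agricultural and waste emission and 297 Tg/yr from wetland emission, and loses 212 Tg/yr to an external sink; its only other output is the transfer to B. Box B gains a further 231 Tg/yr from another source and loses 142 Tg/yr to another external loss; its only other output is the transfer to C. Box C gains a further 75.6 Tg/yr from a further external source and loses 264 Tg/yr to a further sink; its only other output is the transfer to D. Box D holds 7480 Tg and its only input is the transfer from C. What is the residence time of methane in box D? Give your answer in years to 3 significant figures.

28.6 yr

Box A: F(A→B) = (276 + 297) − 212 = 361.00 Tg/yr.
Box B: F(B→C) = (361.00 + 231) − 142 = 450.00 Tg/yr.
Box C: F(C→D) = (450.00 + 75.6) − 264 = 261.60 Tg/yr.
Box D throughput = its input = 261.60 Tg/yr; τ = 7480 / 261.60 = 28.59 yr.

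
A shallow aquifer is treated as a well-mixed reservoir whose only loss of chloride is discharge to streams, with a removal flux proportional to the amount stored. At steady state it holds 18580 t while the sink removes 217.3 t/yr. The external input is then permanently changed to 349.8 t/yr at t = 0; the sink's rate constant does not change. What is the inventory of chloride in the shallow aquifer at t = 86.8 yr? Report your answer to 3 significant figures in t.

25800 t

The sink rate constant is k = F₀/M₀ = 217.3/18580 = 0.01170 yr⁻¹.
Solving dM/dt = F₁ − kM with M(0) = M₀ gives M(t) = F₁/k + (M₀ − F₁/k)·e^(−kt).
F₁/k = 349.8/0.01170 = 29909 t; kt = 0.01170 × 86.8 = 1.015, e^(−kt) = 0.3623.
M(86.8) = 29909 + (18580 − 29909) × 0.3623 = 29909 − 4105 = 25804 t.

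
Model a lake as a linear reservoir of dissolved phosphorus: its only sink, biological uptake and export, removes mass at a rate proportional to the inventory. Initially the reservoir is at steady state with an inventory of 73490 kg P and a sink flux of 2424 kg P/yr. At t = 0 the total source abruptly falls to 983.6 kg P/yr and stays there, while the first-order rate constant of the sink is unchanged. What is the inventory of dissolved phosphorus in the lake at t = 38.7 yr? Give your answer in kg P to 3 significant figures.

42000 kg P

Residence time τ = M₀/F₀ = 30.32 yr. The eventual steady state is M_∞ = M₀·(F₁/F₀) = 73490 × 983.6/2424 = 29820 kg P.
The anomaly ΔM(t) = M(t) − M_∞ decays as ΔM₀·e^(−t/τ) with ΔM₀ = 73490 − 29820 = 43670 kg P.
At t = 38.7 yr, e^(−t/τ) = e^(−1.276) = 0.2790, so ΔM = 12180 kg P and M = 29820 + 12180 = 42005 kg P.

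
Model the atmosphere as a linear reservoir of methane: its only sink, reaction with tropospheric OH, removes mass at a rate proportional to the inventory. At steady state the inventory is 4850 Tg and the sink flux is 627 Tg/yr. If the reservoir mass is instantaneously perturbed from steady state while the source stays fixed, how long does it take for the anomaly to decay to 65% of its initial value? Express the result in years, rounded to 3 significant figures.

For a linear reservoir the anomaly decays as exp(−t/τ) with τ = M/F = 4850/627 = 7.735 yr.
exp(−t/τ) = 0.65 ⇒ t = −τ ln(0.65) = 7.735 × 0.4308 = 3.332 yr.

3.33 yr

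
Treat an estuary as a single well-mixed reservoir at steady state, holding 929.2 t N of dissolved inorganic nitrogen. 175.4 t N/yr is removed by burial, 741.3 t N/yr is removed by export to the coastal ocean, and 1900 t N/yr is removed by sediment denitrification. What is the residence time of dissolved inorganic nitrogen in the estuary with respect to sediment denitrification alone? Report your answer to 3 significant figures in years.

Residence time with respect to a single sink: τ = M / F_sink.
τ = 929.2 / 1900 = 0.4891 yr.

0.489 yr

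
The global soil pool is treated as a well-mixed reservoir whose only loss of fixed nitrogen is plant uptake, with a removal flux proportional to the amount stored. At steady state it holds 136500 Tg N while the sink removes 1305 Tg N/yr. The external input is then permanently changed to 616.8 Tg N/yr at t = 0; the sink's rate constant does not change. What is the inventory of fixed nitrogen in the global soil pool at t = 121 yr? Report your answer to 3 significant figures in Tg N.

87200 Tg N

τ = M₀/F₀ = 136500/1305 = 104.6 yr; rate constant k = 1/τ.
New steady state M_∞ = F₁/k = F₁·τ = 616.8 × 104.6 = 64516 Tg N.
M(t) = M_∞ + (M₀ − M_∞)·e^(−t/τ); t/τ = 121/104.6 = 1.157, so e^(−t/τ) = 0.3145.
M(t) = 64516 + 71980 × 0.3145 = 87154 Tg N.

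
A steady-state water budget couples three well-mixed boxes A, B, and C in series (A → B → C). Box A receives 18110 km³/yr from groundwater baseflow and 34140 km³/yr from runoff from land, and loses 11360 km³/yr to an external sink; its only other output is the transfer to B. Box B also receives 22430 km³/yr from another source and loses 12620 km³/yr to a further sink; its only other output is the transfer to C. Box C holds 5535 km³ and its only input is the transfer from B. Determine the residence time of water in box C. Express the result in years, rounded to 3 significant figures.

Box A: F(A→B) = (18110 + 34140) − 11360 = 40890 km³/yr.
Box B: F(B→C) = (40890 + 22430) − 12620 = 50700 km³/yr.
Box C throughput = its input = 50700 km³/yr; τ = 5535 / 50700 = 0.1092 yr.

0.109 yr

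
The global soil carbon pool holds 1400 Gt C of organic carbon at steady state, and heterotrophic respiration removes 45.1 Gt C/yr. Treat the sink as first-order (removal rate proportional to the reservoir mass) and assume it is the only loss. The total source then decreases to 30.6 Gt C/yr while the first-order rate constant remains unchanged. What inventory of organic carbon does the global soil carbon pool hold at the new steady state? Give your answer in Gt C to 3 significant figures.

Rate constant k = F/M = 45.1 / 1400 = 0.03221 yr⁻¹.
At the new steady state, source = k·M_new ⇒ M_new = 30.6 / 0.03221 = 949.9 Gt C.
(Equivalently M_new = M × F_new/F_old = 1400 × 30.6/45.1.)

950 Gt C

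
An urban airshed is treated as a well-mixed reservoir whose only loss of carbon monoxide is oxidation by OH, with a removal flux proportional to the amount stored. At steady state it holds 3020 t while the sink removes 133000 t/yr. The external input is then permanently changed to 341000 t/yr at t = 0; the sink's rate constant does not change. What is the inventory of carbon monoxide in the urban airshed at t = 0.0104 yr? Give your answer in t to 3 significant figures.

The sink rate constant is k = F₀/M₀ = 133000/3020 = 44.04 yr⁻¹.
Solving dM/dt = F₁ − kM with M(0) = M₀ gives M(t) = F₁/k + (M₀ − F₁/k)·e^(−kt).
F₁/k = 341000/44.04 = 7743.0 t; kt = 44.04 × 0.0104 = 0.4580, e^(−kt) = 0.6325.
M(0.0104) = 7743.0 + (3020 − 7743.0) × 0.6325 = 7743.0 − 2987 = 4755.5 t.

4760 t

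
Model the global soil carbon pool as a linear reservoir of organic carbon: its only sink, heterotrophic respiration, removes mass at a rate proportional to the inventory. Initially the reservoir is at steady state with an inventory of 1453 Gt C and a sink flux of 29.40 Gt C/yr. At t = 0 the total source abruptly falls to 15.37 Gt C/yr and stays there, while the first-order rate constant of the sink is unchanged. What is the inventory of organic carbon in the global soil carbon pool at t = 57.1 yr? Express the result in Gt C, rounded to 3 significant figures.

τ = M₀/F₀ = 1453/29.40 = 49.42 yr; rate constant k = 1/τ.
New steady state M_∞ = F₁/k = F₁·τ = 15.37 × 49.42 = 759.61 Gt C.
M(t) = M_∞ + (M₀ − M_∞)·e^(−t/τ); t/τ = 57.1/49.42 = 1.155, so e^(−t/τ) = 0.3149.
M(t) = 759.61 + 693.4 × 0.3149 = 977.99 Gt C.

978 Gt C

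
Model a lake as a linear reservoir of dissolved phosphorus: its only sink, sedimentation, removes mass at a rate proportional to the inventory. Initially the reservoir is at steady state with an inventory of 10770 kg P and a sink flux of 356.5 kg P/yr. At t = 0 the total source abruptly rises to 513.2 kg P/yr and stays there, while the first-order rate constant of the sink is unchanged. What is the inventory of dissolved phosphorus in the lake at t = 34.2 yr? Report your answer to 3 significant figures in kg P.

Residence time τ = M₀/F₀ = 30.21 yr. The eventual steady state is M_∞ = M₀·(F₁/F₀) = 10770 × 513.2/356.5 = 15504 kg P.
The anomaly ΔM(t) = M(t) − M_∞ decays as ΔM₀·e^(−t/τ) with ΔM₀ = 10770 − 15504 = −4734 kg P.
At t = 34.2 yr, e^(−t/τ) = e^(−1.132) = 0.3224, so ΔM = −1526 kg P and M = 15504 − 1526 = 13978 kg P.

14000 kg P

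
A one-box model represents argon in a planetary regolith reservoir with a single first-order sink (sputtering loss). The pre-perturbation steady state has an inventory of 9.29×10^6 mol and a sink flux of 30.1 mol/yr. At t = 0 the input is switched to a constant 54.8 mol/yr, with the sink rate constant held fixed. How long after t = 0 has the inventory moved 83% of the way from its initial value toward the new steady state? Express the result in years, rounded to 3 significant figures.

τ = M₀/F₀ = 9.29×10^6/30.1 = 308600 yr.
The remaining gap fraction is e^(−t/τ); 83% covered ⇒ e^(−t/τ) = 0.170.
t = −τ ln(0.170) = 308600 × 1.772 = 546900 yr.

547000 yr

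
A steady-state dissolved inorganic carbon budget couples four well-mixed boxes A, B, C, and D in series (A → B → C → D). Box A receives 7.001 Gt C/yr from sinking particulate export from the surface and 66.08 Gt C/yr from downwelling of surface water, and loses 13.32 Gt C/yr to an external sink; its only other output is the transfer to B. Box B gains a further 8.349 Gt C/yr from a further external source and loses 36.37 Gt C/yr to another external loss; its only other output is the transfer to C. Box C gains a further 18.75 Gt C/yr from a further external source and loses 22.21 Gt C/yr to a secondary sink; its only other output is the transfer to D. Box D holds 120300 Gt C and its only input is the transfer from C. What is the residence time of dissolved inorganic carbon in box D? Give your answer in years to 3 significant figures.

Box A: F(A→B) = (7.001 + 66.08) − 13.32 = 59.761 Gt C/yr.
Box B: F(B→C) = (59.761 + 8.349) − 36.37 = 31.740 Gt C/yr.
Box C: F(C→D) = (31.740 + 18.75) − 22.21 = 28.280 Gt C/yr.
Box D throughput = its input = 28.280 Gt C/yr; τ = 120300 / 28.280 = 4254 yr.

4250 yr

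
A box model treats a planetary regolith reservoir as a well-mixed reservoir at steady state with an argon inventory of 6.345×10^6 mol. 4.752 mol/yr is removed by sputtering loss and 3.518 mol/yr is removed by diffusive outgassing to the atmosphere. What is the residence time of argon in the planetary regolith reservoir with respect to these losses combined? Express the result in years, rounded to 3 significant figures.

Total removal = 4.752 + 3.518 = 8.2700 mol/yr.
τ = M / ΣF_out = 6.345×10^6 / 8.2700 = 767200 yr.

767000 yr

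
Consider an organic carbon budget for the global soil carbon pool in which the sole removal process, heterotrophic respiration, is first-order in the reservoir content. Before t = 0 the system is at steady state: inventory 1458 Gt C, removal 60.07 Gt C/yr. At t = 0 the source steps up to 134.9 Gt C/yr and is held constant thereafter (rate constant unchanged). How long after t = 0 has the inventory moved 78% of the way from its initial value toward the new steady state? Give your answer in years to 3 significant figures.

36.8 yr

τ = M₀/F₀ = 1458/60.07 = 24.27 yr.
The remaining gap fraction is e^(−t/τ); 78% covered ⇒ e^(−t/τ) = 0.220.
t = −τ ln(0.220) = 24.27 × 1.514 = 36.75 yr.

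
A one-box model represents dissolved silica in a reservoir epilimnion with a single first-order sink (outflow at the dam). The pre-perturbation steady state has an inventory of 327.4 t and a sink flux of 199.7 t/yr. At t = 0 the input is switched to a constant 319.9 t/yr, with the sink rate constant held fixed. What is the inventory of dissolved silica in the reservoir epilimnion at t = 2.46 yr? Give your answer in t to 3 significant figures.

τ = M₀/F₀ = 327.4/199.7 = 1.639 yr; rate constant k = 1/τ.
New steady state M_∞ = F₁/k = F₁·τ = 319.9 × 1.639 = 524.46 t.
M(t) = M_∞ + (M₀ − M_∞)·e^(−t/τ); t/τ = 2.46/1.639 = 1.500, so e^(−t/τ) = 0.2230.
M(t) = 524.46 − 197.1 × 0.2230 = 480.51 t.

481 t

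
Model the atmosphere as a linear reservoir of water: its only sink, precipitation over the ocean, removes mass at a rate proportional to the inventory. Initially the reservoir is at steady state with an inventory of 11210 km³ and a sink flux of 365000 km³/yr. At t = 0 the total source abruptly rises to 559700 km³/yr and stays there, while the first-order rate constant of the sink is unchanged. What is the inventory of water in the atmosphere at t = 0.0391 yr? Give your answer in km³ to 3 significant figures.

τ = M₀/F₀ = 11210/365000 = 0.03071 yr; rate constant k = 1/τ.
New steady state M_∞ = F₁/k = F₁·τ = 559700 × 0.03071 = 17190 km³.
M(t) = M_∞ + (M₀ − M_∞)·e^(−t/τ); t/τ = 0.0391/0.03071 = 1.273, so e^(−t/τ) = 0.2800.
M(t) = 17190 − 5980 × 0.2800 = 15516 km³.

15500 km³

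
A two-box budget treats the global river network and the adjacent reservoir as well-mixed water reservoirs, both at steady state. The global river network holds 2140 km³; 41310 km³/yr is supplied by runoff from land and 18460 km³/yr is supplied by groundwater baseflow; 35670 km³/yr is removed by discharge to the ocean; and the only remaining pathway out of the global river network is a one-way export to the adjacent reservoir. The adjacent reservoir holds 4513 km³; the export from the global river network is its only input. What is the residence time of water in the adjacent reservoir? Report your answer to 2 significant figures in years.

Balance the global river network: ΣF_in = 41310 + 18460 = 59770 km³/yr.
Export to the adjacent reservoir = ΣF_in − (35670) = 24100 km³/yr.
At steady state the output of the adjacent reservoir equals its input, 24100 km³/yr.
τ = M / F = 4513 / 24100 = 0.1873 yr.

0.19 yr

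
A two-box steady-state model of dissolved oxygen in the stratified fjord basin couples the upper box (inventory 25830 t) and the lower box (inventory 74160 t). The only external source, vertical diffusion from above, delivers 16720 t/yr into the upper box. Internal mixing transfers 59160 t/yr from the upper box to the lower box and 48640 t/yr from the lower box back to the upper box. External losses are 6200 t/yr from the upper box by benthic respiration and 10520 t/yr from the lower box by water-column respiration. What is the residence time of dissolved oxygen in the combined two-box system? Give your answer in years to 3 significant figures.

Treat the two boxes together as one reservoir: the mixing fluxes between them are internal recycling, so τ = ΣM / Σ(external losses).
M_total = 25830 + 74160 = 99990 t.
ΣF_external_out = 6200 + 10520 = 16720 t/yr.
τ = M_total / ΣF_ext = 99990 / 16720 = 5.980 yr.

5.98 yr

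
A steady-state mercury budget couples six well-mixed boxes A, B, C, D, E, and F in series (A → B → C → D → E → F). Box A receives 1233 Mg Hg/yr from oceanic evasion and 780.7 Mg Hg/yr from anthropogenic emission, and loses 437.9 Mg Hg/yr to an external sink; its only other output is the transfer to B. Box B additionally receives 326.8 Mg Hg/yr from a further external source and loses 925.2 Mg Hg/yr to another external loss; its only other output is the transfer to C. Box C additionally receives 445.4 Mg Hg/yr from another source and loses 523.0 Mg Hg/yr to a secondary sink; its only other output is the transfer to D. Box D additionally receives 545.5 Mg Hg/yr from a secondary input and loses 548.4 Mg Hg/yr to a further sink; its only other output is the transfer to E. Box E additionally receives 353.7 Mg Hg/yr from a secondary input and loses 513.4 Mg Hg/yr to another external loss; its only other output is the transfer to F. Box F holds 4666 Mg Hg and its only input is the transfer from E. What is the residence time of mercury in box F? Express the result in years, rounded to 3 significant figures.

6.33 yr

Box A: F(A→B) = (1233 + 780.7) − 437.9 = 1575.8 Mg Hg/yr.
Box B: F(B→C) = (1575.8 + 326.8) − 925.2 = 977.40 Mg Hg/yr.
Box C: F(C→D) = (977.40 + 445.4) − 523.0 = 899.80 Mg Hg/yr.
Box D: F(D→E) = (899.80 + 545.5) − 548.4 = 896.90 Mg Hg/yr.
Box E: F(E→F) = (896.90 + 353.7) − 513.4 = 737.20 Mg Hg/yr.
Box F throughput = its input = 737.20 Mg Hg/yr; τ = 4666 / 737.20 = 6.329 yr.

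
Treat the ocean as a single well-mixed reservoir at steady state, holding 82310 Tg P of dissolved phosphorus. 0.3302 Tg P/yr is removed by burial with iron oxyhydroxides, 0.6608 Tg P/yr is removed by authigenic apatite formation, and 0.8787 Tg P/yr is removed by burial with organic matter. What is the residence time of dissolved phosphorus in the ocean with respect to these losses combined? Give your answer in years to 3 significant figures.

44000 yr

Total removal = 0.3302 + 0.6608 + 0.8787 = 1.8697 Tg P/yr.
τ = M / ΣF_out = 82310 / 1.8697 = 44020 yr.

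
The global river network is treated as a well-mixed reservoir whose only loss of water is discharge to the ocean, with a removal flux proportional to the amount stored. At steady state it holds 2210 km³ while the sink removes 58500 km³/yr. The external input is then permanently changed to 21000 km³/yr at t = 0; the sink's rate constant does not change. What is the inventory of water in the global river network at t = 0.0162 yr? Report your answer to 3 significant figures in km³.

1720 km³

Residence time τ = M₀/F₀ = 0.03778 yr. The eventual steady state is M_∞ = M₀·(F₁/F₀) = 2210 × 21000/58500 = 793.33 km³.
The anomaly ΔM(t) = M(t) − M_∞ decays as ΔM₀·e^(−t/τ) with ΔM₀ = 2210 − 793.33 = 1417 km³.
At t = 0.0162 yr, e^(−t/τ) = e^(−0.4288) = 0.6513, so ΔM = 922.6 km³ and M = 793.33 + 922.6 = 1716.0 km³.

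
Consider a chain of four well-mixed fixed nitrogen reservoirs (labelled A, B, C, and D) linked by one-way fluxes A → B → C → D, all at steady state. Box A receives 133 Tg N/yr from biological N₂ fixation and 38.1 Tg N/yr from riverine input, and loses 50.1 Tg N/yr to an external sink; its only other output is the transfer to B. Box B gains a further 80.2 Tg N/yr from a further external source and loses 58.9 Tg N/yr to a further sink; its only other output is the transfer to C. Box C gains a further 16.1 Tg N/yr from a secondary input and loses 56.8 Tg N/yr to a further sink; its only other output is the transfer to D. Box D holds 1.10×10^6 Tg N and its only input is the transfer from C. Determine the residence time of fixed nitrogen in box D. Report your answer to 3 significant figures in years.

10800 yr

Box A: F(A→B) = (133 + 38.1) − 50.1 = 121.00 Tg N/yr.
Box B: F(B→C) = (121.00 + 80.2) − 58.9 = 142.30 Tg N/yr.
Box C: F(C→D) = (142.30 + 16.1) − 56.8 = 101.60 Tg N/yr.
Box D throughput = its input = 101.60 Tg N/yr; τ = 1.10×10^6 / 101.60 = 10830 yr.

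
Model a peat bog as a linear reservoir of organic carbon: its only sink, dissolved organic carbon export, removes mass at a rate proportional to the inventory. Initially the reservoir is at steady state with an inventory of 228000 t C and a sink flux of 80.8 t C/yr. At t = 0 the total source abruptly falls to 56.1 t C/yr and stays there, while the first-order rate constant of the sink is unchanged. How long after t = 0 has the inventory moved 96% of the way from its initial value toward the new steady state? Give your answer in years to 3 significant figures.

9080 yr

τ = M₀/F₀ = 228000/80.8 = 2822 yr.
The remaining gap fraction is e^(−t/τ); 96% covered ⇒ e^(−t/τ) = 0.0400.
t = −τ ln(0.0400) = 2822 × 3.219 = 9083 yr.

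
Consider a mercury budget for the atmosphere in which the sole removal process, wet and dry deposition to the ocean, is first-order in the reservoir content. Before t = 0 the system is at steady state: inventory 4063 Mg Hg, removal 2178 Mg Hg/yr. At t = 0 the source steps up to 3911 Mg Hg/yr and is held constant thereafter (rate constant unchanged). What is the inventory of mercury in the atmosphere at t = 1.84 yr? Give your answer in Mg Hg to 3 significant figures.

6090 Mg Hg

Residence time τ = M₀/F₀ = 1.865 yr. The eventual steady state is M_∞ = M₀·(F₁/F₀) = 4063 × 3911/2178 = 7295.9 Mg Hg.
The anomaly ΔM(t) = M(t) − M_∞ decays as ΔM₀·e^(−t/τ) with ΔM₀ = 4063 − 7295.9 = −3233 Mg Hg.
At t = 1.84 yr, e^(−t/τ) = e^(−0.9863) = 0.3729, so ΔM = −1206 Mg Hg and M = 7295.9 − 1206 = 6090.2 Mg Hg.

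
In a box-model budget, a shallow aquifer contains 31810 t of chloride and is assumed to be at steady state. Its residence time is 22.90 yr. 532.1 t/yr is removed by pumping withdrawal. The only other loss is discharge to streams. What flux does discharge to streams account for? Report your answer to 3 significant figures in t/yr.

Total removal F = M/τ = 31810 / 22.90 = 1389 t/yr.
Discharge to streams = F − (532.1) = 1389 − 532.1 = 857.0 t/yr.

857 t/yr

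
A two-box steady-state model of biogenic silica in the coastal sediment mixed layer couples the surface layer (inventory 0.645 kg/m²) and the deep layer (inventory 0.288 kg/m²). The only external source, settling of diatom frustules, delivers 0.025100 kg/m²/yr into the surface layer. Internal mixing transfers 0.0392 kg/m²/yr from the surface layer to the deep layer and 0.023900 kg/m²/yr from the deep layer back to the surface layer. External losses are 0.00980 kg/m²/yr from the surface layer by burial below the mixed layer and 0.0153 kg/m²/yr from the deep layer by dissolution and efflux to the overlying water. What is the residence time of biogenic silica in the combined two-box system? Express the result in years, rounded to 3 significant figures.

37.2 yr

Residence time in the combined system uses the total inventory and the total *external* removal — internal exchanges between the two boxes cancel.
M_total = 0.645 + 0.288 = 0.93300 kg/m².
ΣF_external_out = 0.00980 + 0.0153 = 0.025100 kg/m²/yr.
τ = M_total / ΣF_ext = 0.93300 / 0.025100 = 37.17 yr.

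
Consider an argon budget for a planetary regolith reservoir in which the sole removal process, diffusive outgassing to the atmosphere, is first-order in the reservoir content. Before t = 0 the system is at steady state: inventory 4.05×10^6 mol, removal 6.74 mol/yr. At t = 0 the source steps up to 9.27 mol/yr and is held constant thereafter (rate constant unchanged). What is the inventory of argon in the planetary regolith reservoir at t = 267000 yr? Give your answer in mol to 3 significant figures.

4.60×10^6 mol

Residence time τ = M₀/F₀ = 600900 yr. The eventual steady state is M_∞ = M₀·(F₁/F₀) = 4.05×10^6 × 9.27/6.74 = 5.5703×10^6 mol.
The anomaly ΔM(t) = M(t) − M_∞ decays as ΔM₀·e^(−t/τ) with ΔM₀ = 4.05×10^6 − 5.5703×10^6 = −1.520×10^6 mol.
At t = 267000 yr, e^(−t/τ) = e^(−0.4443) = 0.6412, so ΔM = −974900 mol and M = 5.5703×10^6 − 974900 = 4.5954×10^6 mol.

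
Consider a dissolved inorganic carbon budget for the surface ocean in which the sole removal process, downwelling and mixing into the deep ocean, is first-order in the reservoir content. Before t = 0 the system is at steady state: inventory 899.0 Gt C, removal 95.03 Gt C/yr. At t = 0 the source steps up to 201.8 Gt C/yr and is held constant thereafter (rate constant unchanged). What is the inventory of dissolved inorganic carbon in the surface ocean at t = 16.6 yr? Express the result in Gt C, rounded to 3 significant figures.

τ = M₀/F₀ = 899.0/95.03 = 9.460 yr; rate constant k = 1/τ.
New steady state M_∞ = F₁/k = F₁·τ = 201.8 × 9.460 = 1909.1 Gt C.
M(t) = M_∞ + (M₀ − M_∞)·e^(−t/τ); t/τ = 16.6/9.460 = 1.755, so e^(−t/τ) = 0.1730.
M(t) = 1909.1 − 1010 × 0.1730 = 1734.4 Gt C.

1730 Gt C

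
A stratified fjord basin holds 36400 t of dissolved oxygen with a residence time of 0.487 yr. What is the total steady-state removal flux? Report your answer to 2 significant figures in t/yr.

F = M / τ = 36400 / 0.487 = 74740 t/yr.

75000 t/yr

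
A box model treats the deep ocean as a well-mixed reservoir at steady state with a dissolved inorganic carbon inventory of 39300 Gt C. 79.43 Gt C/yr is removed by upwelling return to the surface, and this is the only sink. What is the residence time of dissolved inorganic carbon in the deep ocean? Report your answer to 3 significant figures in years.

495 yr

τ = M / F = 39300 / 79.43 = 494.8 yr.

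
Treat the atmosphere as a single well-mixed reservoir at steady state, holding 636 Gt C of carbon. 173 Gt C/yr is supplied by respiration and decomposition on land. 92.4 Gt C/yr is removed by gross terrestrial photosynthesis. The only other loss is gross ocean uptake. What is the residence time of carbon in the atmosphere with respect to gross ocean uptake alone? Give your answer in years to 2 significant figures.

At steady state ΣF_in = ΣF_out.
ΣF_in = 173.00 Gt C/yr.
Gross ocean uptake flux = ΣF_in − (92.4) = 173.00 − 92.40 = 80.60 Gt C/yr.
τ = M / F = 636 / 80.60 = 7.891 yr.

7.9 yr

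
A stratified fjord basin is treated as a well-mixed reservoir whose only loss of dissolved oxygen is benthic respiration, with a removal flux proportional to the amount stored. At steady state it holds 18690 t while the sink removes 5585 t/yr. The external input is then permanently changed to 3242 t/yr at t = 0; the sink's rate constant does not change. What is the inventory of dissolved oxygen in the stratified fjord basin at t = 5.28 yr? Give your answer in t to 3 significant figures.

12500 t

Residence time τ = M₀/F₀ = 3.346 yr. The eventual steady state is M_∞ = M₀·(F₁/F₀) = 18690 × 3242/5585 = 10849 t.
The anomaly ΔM(t) = M(t) − M_∞ decays as ΔM₀·e^(−t/τ) with ΔM₀ = 18690 − 10849 = 7841 t.
At t = 5.28 yr, e^(−t/τ) = e^(−1.578) = 0.2064, so ΔM = 1619 t and M = 10849 + 1619 = 12468 t.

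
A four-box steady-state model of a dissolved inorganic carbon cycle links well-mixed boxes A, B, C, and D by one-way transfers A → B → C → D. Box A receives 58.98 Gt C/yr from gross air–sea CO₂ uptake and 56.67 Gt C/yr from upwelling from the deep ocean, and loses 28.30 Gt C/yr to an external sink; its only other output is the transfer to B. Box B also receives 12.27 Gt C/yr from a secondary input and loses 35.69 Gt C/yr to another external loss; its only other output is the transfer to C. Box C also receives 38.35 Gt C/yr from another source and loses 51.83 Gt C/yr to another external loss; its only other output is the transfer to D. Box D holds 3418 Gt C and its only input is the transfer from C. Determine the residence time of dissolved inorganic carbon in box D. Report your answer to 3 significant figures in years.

67.8 yr

Box A: F(A→B) = (58.98 + 56.67) − 28.30 = 87.350 Gt C/yr.
Box B: F(B→C) = (87.350 + 12.27) − 35.69 = 63.930 Gt C/yr.
Box C: F(C→D) = (63.930 + 38.35) − 51.83 = 50.450 Gt C/yr.
Box D throughput = its input = 50.450 Gt C/yr; τ = 3418 / 50.450 = 67.75 yr.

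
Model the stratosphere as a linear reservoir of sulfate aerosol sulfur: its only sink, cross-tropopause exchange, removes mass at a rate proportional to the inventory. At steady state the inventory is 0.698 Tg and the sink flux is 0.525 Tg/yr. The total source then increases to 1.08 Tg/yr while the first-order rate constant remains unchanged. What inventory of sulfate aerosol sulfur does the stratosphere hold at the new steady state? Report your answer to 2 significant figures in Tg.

1.4 Tg

Rate constant k = F/M = 0.525 / 0.698 = 0.7521 yr⁻¹.
At the new steady state, source = k·M_new ⇒ M_new = 1.08 / 0.7521 = 1.436 Tg.
(Equivalently M_new = M × F_new/F_old = 0.698 × 1.08/0.525.)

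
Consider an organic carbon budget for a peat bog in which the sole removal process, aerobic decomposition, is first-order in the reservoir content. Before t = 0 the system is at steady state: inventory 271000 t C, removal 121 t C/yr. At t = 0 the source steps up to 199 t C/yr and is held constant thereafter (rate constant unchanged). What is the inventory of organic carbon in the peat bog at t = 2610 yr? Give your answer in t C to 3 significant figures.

τ = M₀/F₀ = 271000/121 = 2240 yr; rate constant k = 1/τ.
New steady state M_∞ = F₁/k = F₁·τ = 199 × 2240 = 445690 t C.
M(t) = M_∞ + (M₀ − M_∞)·e^(−t/τ); t/τ = 2610/2240 = 1.165, so e^(−t/τ) = 0.3118.
M(t) = 445690 − 174700 × 0.3118 = 391220 t C.

391000 t C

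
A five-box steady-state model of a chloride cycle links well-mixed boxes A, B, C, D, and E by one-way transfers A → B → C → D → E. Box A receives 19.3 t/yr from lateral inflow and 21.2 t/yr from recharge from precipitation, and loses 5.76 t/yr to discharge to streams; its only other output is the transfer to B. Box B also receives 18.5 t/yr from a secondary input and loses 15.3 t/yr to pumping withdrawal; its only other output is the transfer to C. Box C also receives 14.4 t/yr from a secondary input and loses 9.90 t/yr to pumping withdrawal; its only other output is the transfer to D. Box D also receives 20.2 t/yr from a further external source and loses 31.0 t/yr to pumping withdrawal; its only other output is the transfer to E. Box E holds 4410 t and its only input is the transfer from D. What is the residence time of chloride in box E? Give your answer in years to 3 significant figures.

Box A: F(A→B) = (19.3 + 21.2) − 5.76 = 34.740 t/yr.
Box B: F(B→C) = (34.740 + 18.5) − 15.3 = 37.940 t/yr.
Box C: F(C→D) = (37.940 + 14.4) − 9.90 = 42.440 t/yr.
Box D: F(D→E) = (42.440 + 20.2) − 31.0 = 31.640 t/yr.
Box E throughput = its input = 31.640 t/yr; τ = 4410 / 31.640 = 139.4 yr.

139 yr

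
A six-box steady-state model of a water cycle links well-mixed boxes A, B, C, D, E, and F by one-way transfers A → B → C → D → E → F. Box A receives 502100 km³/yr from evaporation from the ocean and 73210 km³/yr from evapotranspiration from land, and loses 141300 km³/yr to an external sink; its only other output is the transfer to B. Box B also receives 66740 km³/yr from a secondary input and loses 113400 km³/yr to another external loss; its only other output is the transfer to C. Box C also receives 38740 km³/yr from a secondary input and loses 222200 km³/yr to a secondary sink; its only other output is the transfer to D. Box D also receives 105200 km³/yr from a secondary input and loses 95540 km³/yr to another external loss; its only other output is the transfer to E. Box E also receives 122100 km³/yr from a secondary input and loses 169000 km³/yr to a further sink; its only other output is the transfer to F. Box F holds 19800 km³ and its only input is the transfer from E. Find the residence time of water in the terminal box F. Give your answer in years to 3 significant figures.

Box A: F(A→B) = (502100 + 73210) − 141300 = 434010 km³/yr.
Box B: F(B→C) = (434010 + 66740) − 113400 = 387350 km³/yr.
Box C: F(C→D) = (387350 + 38740) − 222200 = 203890 km³/yr.
Box D: F(D→E) = (203890 + 105200) − 95540 = 213550 km³/yr.
Box E: F(E→F) = (213550 + 122100) − 169000 = 166650 km³/yr.
Box F throughput = its input = 166650 km³/yr; τ = 19800 / 166650 = 0.1188 yr.

0.119 yr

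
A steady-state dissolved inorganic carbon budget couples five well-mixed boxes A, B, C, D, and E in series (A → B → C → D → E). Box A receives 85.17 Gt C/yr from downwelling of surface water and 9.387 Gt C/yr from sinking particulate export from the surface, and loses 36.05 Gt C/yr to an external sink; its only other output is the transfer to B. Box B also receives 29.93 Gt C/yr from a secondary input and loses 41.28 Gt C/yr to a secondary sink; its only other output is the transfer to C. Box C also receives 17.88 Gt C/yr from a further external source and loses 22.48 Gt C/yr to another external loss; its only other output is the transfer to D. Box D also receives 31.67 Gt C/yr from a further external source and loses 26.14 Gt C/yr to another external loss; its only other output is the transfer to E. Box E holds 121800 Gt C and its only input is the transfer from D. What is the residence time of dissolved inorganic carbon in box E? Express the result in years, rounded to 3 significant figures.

Box A: F(A→B) = (85.17 + 9.387) − 36.05 = 58.507 Gt C/yr.
Box B: F(B→C) = (58.507 + 29.93) − 41.28 = 47.157 Gt C/yr.
Box C: F(C→D) = (47.157 + 17.88) − 22.48 = 42.557 Gt C/yr.
Box D: F(D→E) = (42.557 + 31.67) − 26.14 = 48.087 Gt C/yr.
Box E throughput = its input = 48.087 Gt C/yr; τ = 121800 / 48.087 = 2533 yr.

2530 yr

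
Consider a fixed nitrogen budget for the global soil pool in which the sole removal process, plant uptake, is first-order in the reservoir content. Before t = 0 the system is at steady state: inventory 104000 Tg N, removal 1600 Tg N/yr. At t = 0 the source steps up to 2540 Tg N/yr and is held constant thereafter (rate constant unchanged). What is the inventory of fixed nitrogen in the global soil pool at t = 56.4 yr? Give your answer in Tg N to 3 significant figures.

139000 Tg N

The sink rate constant is k = F₀/M₀ = 1600/104000 = 0.01538 yr⁻¹.
Solving dM/dt = F₁ − kM with M(0) = M₀ gives M(t) = F₁/k + (M₀ − F₁/k)·e^(−kt).
F₁/k = 2540/0.01538 = 165100 Tg N; kt = 0.01538 × 56.4 = 0.8677, e^(−kt) = 0.4199.
M(56.4) = 165100 + (104000 − 165100) × 0.4199 = 165100 − 25660 = 139440 Tg N.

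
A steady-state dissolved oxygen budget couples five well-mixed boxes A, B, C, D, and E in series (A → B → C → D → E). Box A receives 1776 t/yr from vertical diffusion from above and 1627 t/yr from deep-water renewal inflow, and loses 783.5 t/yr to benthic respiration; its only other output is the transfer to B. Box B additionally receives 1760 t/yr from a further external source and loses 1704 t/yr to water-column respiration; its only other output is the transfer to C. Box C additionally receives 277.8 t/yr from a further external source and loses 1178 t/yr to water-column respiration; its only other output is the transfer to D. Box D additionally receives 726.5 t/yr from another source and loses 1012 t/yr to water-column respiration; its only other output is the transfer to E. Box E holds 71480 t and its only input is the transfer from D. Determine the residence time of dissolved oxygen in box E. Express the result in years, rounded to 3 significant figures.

Box A: F(A→B) = (1776 + 1627) − 783.5 = 2619.5 t/yr.
Box B: F(B→C) = (2619.5 + 1760) − 1704 = 2675.5 t/yr.
Box C: F(C→D) = (2675.5 + 277.8) − 1178 = 1775.3 t/yr.
Box D: F(D→E) = (1775.3 + 726.5) − 1012 = 1489.8 t/yr.
Box E throughput = its input = 1489.8 t/yr; τ = 71480 / 1489.8 = 47.98 yr.

48.0 yr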